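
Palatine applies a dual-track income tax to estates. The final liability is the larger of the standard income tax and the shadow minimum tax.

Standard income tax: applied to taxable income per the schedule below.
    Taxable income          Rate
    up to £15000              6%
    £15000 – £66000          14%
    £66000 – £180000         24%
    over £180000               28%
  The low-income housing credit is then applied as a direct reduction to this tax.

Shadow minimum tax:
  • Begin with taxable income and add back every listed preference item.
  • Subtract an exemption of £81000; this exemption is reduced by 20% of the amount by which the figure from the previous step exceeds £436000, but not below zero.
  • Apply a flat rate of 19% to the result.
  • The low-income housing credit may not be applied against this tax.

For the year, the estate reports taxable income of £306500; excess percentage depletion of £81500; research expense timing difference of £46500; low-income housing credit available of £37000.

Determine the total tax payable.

Standard income tax:
  £15000 × 6% = £900
  £51000 × 14% = £7140
  £114000 × 24% = £27360
  £126500 × 28% = £35420
  → £70820
  Less low-income housing credit £37000 → £33820

Shadow minimum tax:
  Adjusted income: £306500 + £81500 + £46500 = £434500
  Exemption: £434500 ≤ £436000, so full £81000 applies
  Base: £434500 − £81000 = £353500
  £353500 × 19% = £67165

£67165 > £33820, so the shadow minimum tax is the binding amount.

£67165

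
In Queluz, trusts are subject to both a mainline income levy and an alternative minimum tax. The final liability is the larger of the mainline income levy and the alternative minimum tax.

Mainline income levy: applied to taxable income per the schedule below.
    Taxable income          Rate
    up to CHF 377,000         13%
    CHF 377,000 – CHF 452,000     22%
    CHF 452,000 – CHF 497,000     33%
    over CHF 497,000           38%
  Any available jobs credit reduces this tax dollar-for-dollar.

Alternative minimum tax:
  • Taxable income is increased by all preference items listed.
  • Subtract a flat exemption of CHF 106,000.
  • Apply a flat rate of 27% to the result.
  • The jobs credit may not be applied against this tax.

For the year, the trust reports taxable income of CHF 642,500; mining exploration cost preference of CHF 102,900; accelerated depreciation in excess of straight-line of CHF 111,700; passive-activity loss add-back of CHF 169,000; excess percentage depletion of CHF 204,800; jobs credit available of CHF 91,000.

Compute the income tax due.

Alternative minimum tax:
  Adjusted income: CHF 642,500 + CHF 102,900 + CHF 111,700 + CHF 169,000 + CHF 204,800 = CHF 1,230,900
  Less exemption CHF 106,000 → base CHF 1,124,900
  CHF 1,124,900 × 27% = CHF 303,723

Mainline income levy:
  CHF 377,000 × 13% = CHF 49,010
  CHF 75,000 × 22% = CHF 16,500
  CHF 45,000 × 33% = CHF 14,850
  CHF 145,500 × 38% = CHF 55,290
  → CHF 135,650
  Less jobs credit CHF 91,000 → CHF 44,650

CHF 303,723 > CHF 44,650, so the alternative minimum tax is the binding amount.

CHF 303,723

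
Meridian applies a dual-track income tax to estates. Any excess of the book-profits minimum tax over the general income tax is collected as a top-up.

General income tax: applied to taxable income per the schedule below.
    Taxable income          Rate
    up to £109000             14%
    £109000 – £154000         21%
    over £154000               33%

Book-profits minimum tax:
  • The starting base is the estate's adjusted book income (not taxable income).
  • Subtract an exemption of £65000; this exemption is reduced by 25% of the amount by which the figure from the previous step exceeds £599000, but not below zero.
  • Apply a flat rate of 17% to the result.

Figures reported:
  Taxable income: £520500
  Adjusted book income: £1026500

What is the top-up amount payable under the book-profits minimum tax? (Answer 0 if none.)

£28850

General income tax:
  £109000 × 14% = £15260
  £45000 × 21% = £9450
  £366500 × 33% = £120945
  → £145655

Book-profits minimum tax:
  Base (adjusted book income): £1026500
  Exemption: 25% × (£1026500 − £599000) = £106875 ≥ £65000, so the exemption is fully phased out
  Base: £1026500 − £0 = £1026500
  £1026500 × 17% = £174505

Excess of book-profits minimum tax over general income tax: £174505 − £145655 = £28850.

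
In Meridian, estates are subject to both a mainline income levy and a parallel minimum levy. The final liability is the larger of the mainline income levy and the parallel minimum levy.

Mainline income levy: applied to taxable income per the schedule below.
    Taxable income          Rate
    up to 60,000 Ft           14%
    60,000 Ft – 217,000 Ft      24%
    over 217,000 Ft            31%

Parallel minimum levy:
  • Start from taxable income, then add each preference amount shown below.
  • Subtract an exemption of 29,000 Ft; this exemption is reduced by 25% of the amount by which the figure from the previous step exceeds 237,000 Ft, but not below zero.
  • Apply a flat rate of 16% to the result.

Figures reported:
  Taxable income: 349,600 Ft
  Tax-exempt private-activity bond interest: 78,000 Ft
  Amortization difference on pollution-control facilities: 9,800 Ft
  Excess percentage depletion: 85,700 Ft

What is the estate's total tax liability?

87,186 Ft

Mainline income levy:
  60,000 Ft × 14% = 8,400 Ft
  157,000 Ft × 24% = 37,680 Ft
  132,600 Ft × 31% = 41,106 Ft
  → 87,186 Ft

Parallel minimum levy:
  Adjusted income: 349,600 Ft + 78,000 Ft + 9,800 Ft + 85,700 Ft = 523,100 Ft
  Exemption: 25% × (523,100 Ft − 237,000 Ft) = 71,525 Ft ≥ 29,000 Ft, so the exemption is fully phased out
  Base: 523,100 Ft − 0 Ft = 523,100 Ft
  523,100 Ft × 16% = 83,696 Ft

87,186 Ft > 83,696 Ft, so the mainline income levy governs.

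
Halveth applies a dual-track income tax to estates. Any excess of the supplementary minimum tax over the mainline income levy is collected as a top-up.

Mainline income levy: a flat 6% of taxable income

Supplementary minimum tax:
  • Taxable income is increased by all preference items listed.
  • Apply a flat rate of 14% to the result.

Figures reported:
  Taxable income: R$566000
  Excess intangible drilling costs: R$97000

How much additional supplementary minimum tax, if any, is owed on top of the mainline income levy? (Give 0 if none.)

R$58860

Mainline income levy:
  R$566000 × 6% = R$33960

Supplementary minimum tax:
  Adjusted income: R$566000 + R$97000 = R$663000
  R$663000 × 14% = R$92820

Excess of supplementary minimum tax over mainline income levy: R$92820 − R$33960 = R$58860.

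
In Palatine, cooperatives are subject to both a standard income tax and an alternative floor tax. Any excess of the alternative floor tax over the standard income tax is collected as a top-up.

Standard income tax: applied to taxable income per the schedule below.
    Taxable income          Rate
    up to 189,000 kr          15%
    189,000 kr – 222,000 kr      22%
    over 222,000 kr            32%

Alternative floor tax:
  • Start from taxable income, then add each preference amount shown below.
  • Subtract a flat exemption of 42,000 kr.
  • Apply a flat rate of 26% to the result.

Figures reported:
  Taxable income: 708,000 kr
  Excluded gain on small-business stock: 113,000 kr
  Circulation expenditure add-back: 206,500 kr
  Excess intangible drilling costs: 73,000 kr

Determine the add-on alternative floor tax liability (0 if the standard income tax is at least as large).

Standard income tax:
  189,000 kr × 15% = 28,350 kr
  33,000 kr × 22% = 7,260 kr
  486,000 kr × 32% = 155,520 kr
  → 191,130 kr

Alternative floor tax:
  Adjusted income: 708,000 kr + 113,000 kr + 206,500 kr + 73,000 kr = 1,100,500 kr
  Less exemption 42,000 kr → base 1,058,500 kr
  1,058,500 kr × 26% = 275,210 kr

Excess of alternative floor tax over standard income tax: 275,210 kr − 191,130 kr = 84,080 kr.

84,080 kr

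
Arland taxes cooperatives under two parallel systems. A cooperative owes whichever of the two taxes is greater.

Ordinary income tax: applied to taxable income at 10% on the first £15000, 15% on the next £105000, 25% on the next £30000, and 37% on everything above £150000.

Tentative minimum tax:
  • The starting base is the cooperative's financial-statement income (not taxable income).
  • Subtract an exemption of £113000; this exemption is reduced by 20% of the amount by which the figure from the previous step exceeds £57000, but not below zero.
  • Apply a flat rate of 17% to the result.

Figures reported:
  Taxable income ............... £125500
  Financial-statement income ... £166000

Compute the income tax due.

Tentative minimum tax:
  Base (financial-statement income): £166000
  Exemption: £113000 − 20% × (£166000 − £57000) = £113000 − £21800 = £91200
  Base: £166000 − £91200 = £74800
  £74800 × 17% = £12716

Ordinary income tax:
  £15000 × 10% = £1500
  £105000 × 15% = £15750
  £5500 × 25% = £1375
  → £18625

£18625 > £12716, so the ordinary income tax governs.

£18625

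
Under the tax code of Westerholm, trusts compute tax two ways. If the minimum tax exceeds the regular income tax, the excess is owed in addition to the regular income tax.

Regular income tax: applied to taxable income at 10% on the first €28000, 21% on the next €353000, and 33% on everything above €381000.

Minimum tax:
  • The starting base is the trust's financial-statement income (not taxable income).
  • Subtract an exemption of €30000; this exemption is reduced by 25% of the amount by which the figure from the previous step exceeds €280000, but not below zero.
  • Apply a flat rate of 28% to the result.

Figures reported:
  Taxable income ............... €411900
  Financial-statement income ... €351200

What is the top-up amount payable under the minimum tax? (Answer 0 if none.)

Regular income tax:
  €28000 × 10% = €2800
  €353000 × 21% = €74130
  €30900 × 33% = €10197
  → €87127

Minimum tax:
  Base (financial-statement income): €351200
  Exemption: €30000 − 25% × (€351200 − €280000) = €30000 − €17800 = €12200
  Base: €351200 − €12200 = €339000
  €339000 × 28% = €94920

Excess of minimum tax over regular income tax: €94920 − €87127 = €7793.

€7793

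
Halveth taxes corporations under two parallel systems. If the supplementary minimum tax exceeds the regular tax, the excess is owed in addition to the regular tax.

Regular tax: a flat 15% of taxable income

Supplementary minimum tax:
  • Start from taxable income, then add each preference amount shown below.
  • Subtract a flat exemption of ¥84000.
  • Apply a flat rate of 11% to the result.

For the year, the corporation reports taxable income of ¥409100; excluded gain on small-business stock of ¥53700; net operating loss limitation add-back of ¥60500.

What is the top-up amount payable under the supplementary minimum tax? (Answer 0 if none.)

¥0

Regular tax:
  ¥409100 × 15% = ¥61365

Supplementary minimum tax:
  Adjusted income: ¥409100 + ¥53700 + ¥60500 = ¥523300
  Less exemption ¥84000 → base ¥439300
  ¥439300 × 11% = ¥48323

¥48323 ≤ ¥61365, so no add-on is due.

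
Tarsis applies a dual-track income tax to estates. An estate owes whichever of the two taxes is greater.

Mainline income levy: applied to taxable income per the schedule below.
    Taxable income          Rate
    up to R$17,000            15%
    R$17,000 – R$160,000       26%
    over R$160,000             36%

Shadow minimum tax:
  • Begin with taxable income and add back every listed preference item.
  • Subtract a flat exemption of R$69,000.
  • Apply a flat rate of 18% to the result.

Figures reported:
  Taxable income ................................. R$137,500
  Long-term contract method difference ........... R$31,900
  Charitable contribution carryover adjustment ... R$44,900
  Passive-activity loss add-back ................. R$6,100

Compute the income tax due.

R$33,880

Mainline income levy:
  R$17,000 × 15% = R$2,550
  R$120,500 × 26% = R$31,330
  → R$33,880

Shadow minimum tax:
  Adjusted income: R$137,500 + R$31,900 + R$44,900 + R$6,100 = R$220,400
  Less exemption R$69,000 → base R$151,400
  R$151,400 × 18% = R$27,252

R$33,880 > R$27,252, so the mainline income levy governs.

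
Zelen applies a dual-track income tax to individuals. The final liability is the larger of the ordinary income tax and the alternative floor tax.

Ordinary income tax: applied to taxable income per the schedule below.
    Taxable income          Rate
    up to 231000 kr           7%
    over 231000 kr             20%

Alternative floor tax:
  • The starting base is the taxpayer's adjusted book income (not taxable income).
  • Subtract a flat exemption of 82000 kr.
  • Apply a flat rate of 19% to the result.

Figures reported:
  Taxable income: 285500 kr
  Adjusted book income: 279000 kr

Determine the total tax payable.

37430 kr

Alternative floor tax:
  Base (adjusted book income): 279000 kr
  Less exemption 82000 kr → base 197000 kr
  197000 kr × 19% = 37430 kr

Ordinary income tax:
  231000 kr × 7% = 16170 kr
  54500 kr × 20% = 10900 kr
  → 27070 kr

37430 kr > 27070 kr, so the alternative floor tax is the binding amount.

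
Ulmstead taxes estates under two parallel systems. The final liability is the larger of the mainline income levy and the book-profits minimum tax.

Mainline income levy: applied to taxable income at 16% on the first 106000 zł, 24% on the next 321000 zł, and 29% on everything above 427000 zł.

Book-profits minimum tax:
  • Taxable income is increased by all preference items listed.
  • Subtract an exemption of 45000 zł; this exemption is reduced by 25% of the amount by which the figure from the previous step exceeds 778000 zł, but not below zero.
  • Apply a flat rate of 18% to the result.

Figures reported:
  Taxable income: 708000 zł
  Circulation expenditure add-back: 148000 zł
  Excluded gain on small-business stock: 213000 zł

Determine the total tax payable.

Mainline income levy:
  106000 zł × 16% = 16960 zł
  321000 zł × 24% = 77040 zł
  281000 zł × 29% = 81490 zł
  → 175490 zł

Book-profits minimum tax:
  Adjusted income: 708000 zł + 148000 zł + 213000 zł = 1069000 zł
  Exemption: 25% × (1069000 zł − 778000 zł) = 72750 zł ≥ 45000 zł, so the exemption is fully phased out
  Base: 1069000 zł − 0 zł = 1069000 zł
  1069000 zł × 18% = 192420 zł

192420 zł > 175490 zł, so the book-profits minimum tax is the binding amount.

192420 zł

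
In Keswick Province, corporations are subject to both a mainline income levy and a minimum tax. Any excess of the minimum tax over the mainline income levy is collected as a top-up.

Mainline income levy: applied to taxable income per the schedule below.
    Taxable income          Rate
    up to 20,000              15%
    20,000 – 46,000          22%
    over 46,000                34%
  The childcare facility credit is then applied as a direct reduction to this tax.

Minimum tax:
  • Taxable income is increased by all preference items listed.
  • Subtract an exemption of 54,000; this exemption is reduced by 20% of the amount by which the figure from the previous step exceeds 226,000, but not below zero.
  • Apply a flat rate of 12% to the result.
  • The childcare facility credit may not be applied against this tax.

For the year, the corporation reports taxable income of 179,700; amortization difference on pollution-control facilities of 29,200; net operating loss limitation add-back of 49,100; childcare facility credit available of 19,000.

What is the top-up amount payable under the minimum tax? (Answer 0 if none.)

0

Mainline income levy:
  20,000 × 15% = 3,000
  26,000 × 22% = 5,720
  133,700 × 34% = 45,458
  → 54,178
  Less childcare facility credit 19,000 → 35,178

Minimum tax:
  Adjusted income: 179,700 + 29,200 + 49,100 = 258,000
  Exemption: 54,000 − 20% × (258,000 − 226,000) = 54,000 − 6,400 = 47,600
  Base: 258,000 − 47,600 = 210,400
  210,400 × 12% = 25,248

25,248 ≤ 35,178, so no add-on is due.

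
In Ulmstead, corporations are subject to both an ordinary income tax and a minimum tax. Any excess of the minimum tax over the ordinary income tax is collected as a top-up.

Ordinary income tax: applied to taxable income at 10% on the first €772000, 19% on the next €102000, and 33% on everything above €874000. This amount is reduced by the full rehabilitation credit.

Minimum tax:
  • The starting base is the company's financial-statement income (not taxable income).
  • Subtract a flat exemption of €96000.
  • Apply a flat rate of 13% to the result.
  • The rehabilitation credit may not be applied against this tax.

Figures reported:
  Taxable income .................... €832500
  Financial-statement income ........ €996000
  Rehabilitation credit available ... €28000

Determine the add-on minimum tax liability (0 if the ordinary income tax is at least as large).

Minimum tax:
  Base (financial-statement income): €996000
  Less exemption €96000 → base €900000
  €900000 × 13% = €117000

Ordinary income tax:
  €772000 × 10% = €77200
  €60500 × 19% = €11495
  → €88695
  Less rehabilitation credit €28000 → €60695

Excess of minimum tax over ordinary income tax: €117000 − €60695 = €56305.

€56305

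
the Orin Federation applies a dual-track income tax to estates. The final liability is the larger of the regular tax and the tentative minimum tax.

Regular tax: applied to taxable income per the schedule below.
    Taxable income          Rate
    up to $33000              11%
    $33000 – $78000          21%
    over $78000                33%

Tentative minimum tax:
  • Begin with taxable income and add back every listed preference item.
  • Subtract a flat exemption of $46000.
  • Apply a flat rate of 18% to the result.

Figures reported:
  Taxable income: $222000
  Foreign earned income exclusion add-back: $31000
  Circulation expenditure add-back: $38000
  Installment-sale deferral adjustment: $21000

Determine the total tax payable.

$60600

Tentative minimum tax:
  Adjusted income: $222000 + $31000 + $38000 + $21000 = $312000
  Less exemption $46000 → base $266000
  $266000 × 18% = $47880

Regular tax:
  $33000 × 11% = $3630
  $45000 × 21% = $9450
  $144000 × 33% = $47520
  → $60600

$60600 > $47880, so the regular tax governs.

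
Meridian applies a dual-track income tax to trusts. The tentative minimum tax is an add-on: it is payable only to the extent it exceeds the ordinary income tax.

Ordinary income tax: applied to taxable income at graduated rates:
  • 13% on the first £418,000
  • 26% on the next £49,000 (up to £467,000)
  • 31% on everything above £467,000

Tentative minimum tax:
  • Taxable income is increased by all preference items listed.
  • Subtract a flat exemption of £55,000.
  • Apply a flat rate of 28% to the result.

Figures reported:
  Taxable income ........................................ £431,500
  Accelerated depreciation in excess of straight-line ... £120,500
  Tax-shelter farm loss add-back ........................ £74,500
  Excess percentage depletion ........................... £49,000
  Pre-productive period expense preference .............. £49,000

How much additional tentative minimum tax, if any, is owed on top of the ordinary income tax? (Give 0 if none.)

Ordinary income tax:
  £418,000 × 13% = £54,340
  £13,500 × 26% = £3,510
  → £57,850

Tentative minimum tax:
  Adjusted income: £431,500 + £120,500 + £74,500 + £49,000 + £49,000 = £724,500
  Less exemption £55,000 → base £669,500
  £669,500 × 28% = £187,460

Excess of tentative minimum tax over ordinary income tax: £187,460 − £57,850 = £129,610.

£129,610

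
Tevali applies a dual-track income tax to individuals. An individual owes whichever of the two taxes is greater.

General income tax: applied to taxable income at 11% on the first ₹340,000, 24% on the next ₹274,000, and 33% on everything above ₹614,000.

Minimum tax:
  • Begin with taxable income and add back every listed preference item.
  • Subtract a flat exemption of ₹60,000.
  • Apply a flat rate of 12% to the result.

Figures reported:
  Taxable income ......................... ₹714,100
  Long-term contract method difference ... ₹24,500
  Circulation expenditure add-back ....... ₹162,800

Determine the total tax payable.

General income tax:
  ₹340,000 × 11% = ₹37,400
  ₹274,000 × 24% = ₹65,760
  ₹100,100 × 33% = ₹33,033
  → ₹136,193

Minimum tax:
  Adjusted income: ₹714,100 + ₹24,500 + ₹162,800 = ₹901,400
  Less exemption ₹60,000 → base ₹841,400
  ₹841,400 × 12% = ₹100,968

₹136,193 > ₹100,968, so the general income tax governs.

₹136,193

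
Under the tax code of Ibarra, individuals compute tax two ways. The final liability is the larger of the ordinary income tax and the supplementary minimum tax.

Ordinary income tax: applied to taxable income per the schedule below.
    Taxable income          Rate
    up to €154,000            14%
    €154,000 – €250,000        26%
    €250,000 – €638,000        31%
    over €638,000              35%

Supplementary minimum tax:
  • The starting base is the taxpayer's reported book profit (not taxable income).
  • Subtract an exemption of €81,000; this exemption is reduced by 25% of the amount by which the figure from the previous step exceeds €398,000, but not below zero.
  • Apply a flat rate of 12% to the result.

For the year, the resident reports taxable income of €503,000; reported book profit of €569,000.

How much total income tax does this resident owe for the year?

€124,950

Ordinary income tax:
  €154,000 × 14% = €21,560
  €96,000 × 26% = €24,960
  €253,000 × 31% = €78,430
  → €124,950

Supplementary minimum tax:
  Base (reported book profit): €569,000
  Exemption: €81,000 − 25% × (€569,000 − €398,000) = €81,000 − €42,750 = €38,250
  Base: €569,000 − €38,250 = €530,750
  €530,750 × 12% = €63,690

€124,950 > €63,690, so the ordinary income tax governs.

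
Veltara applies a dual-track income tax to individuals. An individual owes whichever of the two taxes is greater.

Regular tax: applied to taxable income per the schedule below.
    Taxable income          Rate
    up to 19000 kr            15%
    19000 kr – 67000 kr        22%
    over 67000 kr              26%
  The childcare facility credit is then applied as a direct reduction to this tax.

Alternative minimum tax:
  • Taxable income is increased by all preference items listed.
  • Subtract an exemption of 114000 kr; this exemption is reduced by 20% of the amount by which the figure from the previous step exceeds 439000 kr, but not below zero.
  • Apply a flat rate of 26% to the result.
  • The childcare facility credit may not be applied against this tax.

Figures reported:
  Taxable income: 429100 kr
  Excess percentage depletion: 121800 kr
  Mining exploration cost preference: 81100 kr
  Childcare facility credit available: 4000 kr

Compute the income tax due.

Alternative minimum tax:
  Adjusted income: 429100 kr + 121800 kr + 81100 kr = 632000 kr
  Exemption: 114000 kr − 20% × (632000 kr − 439000 kr) = 114000 kr − 38600 kr = 75400 kr
  Base: 632000 kr − 75400 kr = 556600 kr
  556600 kr × 26% = 144716 kr

Regular tax:
  19000 kr × 15% = 2850 kr
  48000 kr × 22% = 10560 kr
  362100 kr × 26% = 94146 kr
  → 107556 kr
  Less childcare facility credit 4000 kr → 103556 kr

144716 kr > 103556 kr, so the alternative minimum tax is the binding amount.

144716 kr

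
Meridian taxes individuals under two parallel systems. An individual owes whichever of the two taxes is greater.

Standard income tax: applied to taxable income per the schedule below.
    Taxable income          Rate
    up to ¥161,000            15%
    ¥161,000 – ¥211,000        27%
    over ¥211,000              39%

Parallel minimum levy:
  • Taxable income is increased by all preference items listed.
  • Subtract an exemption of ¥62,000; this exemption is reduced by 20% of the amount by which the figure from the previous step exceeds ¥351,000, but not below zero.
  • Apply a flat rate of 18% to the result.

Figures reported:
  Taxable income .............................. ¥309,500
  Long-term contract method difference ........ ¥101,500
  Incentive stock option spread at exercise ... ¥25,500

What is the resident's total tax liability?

¥76,065

Standard income tax:
  ¥161,000 × 15% = ¥24,150
  ¥50,000 × 27% = ¥13,500
  ¥98,500 × 39% = ¥38,415
  → ¥76,065

Parallel minimum levy:
  Adjusted income: ¥309,500 + ¥101,500 + ¥25,500 = ¥436,500
  Exemption: ¥62,000 − 20% × (¥436,500 − ¥351,000) = ¥62,000 − ¥17,100 = ¥44,900
  Base: ¥436,500 − ¥44,900 = ¥391,600
  ¥391,600 × 18% = ¥70,488

¥76,065 > ¥70,488, so the standard income tax governs.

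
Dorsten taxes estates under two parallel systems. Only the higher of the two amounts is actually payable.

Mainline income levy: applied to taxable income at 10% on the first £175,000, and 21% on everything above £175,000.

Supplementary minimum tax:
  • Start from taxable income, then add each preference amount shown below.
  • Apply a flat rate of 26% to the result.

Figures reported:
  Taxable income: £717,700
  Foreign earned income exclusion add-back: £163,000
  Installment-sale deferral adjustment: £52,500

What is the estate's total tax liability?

Supplementary minimum tax:
  Adjusted income: £717,700 + £163,000 + £52,500 = £933,200
  £933,200 × 26% = £242,632

Mainline income levy:
  £175,000 × 10% = £17,500
  £542,700 × 21% = £113,967
  → £131,467

£242,632 > £131,467, so the supplementary minimum tax is the binding amount.

£242,632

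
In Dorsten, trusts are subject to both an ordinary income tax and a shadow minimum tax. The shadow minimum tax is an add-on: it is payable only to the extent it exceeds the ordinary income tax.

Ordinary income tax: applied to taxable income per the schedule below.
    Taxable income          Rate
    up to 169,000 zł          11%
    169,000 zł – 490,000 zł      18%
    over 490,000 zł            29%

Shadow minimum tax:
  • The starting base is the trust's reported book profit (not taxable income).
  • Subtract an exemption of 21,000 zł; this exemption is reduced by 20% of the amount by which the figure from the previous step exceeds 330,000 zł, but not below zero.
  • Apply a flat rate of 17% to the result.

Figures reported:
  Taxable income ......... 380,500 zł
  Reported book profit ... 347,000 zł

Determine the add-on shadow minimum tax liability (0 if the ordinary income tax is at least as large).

Ordinary income tax:
  169,000 zł × 11% = 18,590 zł
  211,500 zł × 18% = 38,070 zł
  → 56,660 zł

Shadow minimum tax:
  Base (reported book profit): 347,000 zł
  Exemption: 21,000 zł − 20% × (347,000 zł − 330,000 zł) = 21,000 zł − 3,400 zł = 17,600 zł
  Base: 347,000 zł − 17,600 zł = 329,400 zł
  329,400 zł × 17% = 55,998 zł

55,998 zł ≤ 56,660 zł, so no add-on is due.

0 zł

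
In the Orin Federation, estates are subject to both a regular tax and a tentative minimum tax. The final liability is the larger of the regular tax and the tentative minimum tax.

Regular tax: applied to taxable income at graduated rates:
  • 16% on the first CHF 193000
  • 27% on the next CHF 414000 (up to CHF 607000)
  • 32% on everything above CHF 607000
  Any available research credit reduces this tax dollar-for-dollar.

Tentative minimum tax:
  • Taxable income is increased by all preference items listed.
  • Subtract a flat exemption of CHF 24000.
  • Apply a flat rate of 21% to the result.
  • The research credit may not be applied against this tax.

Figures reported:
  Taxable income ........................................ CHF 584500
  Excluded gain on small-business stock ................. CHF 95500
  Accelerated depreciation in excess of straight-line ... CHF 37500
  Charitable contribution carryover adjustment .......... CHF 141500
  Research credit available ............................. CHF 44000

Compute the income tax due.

Tentative minimum tax:
  Adjusted income: CHF 584500 + CHF 95500 + CHF 37500 + CHF 141500 = CHF 859000
  Less exemption CHF 24000 → base CHF 835000
  CHF 835000 × 21% = CHF 175350

Regular tax:
  CHF 193000 × 16% = CHF 30880
  CHF 391500 × 27% = CHF 105705
  → CHF 136585
  Less research credit CHF 44000 → CHF 92585

CHF 175350 > CHF 92585, so the tentative minimum tax is the binding amount.

CHF 175350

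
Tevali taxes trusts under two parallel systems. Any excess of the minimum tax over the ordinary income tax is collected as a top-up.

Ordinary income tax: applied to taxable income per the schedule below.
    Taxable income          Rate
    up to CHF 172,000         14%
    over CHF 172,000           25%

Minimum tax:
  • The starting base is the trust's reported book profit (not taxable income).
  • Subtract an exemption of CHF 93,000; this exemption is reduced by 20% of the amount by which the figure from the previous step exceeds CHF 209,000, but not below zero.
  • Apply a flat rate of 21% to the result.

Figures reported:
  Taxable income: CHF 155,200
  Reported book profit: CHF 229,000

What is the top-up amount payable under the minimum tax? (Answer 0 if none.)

Minimum tax:
  Base (reported book profit): CHF 229,000
  Exemption: CHF 93,000 − 20% × (CHF 229,000 − CHF 209,000) = CHF 93,000 − CHF 4,000 = CHF 89,000
  Base: CHF 229,000 − CHF 89,000 = CHF 140,000
  CHF 140,000 × 21% = CHF 29,400

Ordinary income tax:
  CHF 155,200 × 14% = CHF 21,728

Excess of minimum tax over ordinary income tax: CHF 29,400 − CHF 21,728 = CHF 7,672.

CHF 7,672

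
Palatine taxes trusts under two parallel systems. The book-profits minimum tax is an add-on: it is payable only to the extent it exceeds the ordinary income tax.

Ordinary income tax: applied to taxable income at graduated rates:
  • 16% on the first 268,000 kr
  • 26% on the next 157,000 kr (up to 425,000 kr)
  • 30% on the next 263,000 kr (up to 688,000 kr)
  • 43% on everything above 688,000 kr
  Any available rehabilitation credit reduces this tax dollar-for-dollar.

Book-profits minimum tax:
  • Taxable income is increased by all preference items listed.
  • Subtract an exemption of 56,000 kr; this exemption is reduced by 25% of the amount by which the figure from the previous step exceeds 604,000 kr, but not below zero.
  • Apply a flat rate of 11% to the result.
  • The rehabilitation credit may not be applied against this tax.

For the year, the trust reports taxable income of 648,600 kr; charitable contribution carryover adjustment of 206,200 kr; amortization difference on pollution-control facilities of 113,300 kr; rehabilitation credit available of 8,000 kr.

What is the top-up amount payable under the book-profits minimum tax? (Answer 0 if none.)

0 kr

Ordinary income tax:
  268,000 kr × 16% = 42,880 kr
  157,000 kr × 26% = 40,820 kr
  223,600 kr × 30% = 67,080 kr
  → 150,780 kr
  Less rehabilitation credit 8,000 kr → 142,780 kr

Book-profits minimum tax:
  Adjusted income: 648,600 kr + 206,200 kr + 113,300 kr = 968,100 kr
  Exemption: 25% × (968,100 kr − 604,000 kr) = 91,025 kr ≥ 56,000 kr, so the exemption is fully phased out
  Base: 968,100 kr − 0 kr = 968,100 kr
  968,100 kr × 11% = 106,491 kr

106,491 kr ≤ 142,780 kr, so no add-on is due.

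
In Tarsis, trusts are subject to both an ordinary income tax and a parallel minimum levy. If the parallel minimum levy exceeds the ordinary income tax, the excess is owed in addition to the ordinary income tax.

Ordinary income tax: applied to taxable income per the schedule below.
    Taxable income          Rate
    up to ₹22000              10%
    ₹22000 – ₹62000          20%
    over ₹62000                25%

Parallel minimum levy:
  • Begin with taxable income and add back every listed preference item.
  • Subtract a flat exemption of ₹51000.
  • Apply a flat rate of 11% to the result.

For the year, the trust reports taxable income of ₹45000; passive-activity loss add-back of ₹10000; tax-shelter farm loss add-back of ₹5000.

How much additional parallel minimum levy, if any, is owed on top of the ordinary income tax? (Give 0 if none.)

Ordinary income tax:
  ₹22000 × 10% = ₹2200
  ₹23000 × 20% = ₹4600
  → ₹6800

Parallel minimum levy:
  Adjusted income: ₹45000 + ₹10000 + ₹5000 = ₹60000
  Less exemption ₹51000 → base ₹9000
  ₹9000 × 11% = ₹990

₹990 ≤ ₹6800, so no add-on is due.

₹0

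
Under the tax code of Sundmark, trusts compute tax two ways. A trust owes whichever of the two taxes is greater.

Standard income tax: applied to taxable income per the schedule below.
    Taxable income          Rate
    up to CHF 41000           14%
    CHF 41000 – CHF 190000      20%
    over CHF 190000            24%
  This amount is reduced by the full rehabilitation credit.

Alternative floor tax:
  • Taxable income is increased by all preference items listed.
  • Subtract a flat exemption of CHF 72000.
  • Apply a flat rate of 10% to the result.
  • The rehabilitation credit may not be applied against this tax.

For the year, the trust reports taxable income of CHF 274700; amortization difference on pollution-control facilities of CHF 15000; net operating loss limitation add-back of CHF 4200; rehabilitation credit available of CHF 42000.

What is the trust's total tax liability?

Alternative floor tax:
  Adjusted income: CHF 274700 + CHF 15000 + CHF 4200 = CHF 293900
  Less exemption CHF 72000 → base CHF 221900
  CHF 221900 × 10% = CHF 22190

Standard income tax:
  CHF 41000 × 14% = CHF 5740
  CHF 149000 × 20% = CHF 29800
  CHF 84700 × 24% = CHF 20328
  → CHF 55868
  Less rehabilitation credit CHF 42000 → CHF 13868

CHF 22190 > CHF 13868, so the alternative floor tax is the binding amount.

CHF 22190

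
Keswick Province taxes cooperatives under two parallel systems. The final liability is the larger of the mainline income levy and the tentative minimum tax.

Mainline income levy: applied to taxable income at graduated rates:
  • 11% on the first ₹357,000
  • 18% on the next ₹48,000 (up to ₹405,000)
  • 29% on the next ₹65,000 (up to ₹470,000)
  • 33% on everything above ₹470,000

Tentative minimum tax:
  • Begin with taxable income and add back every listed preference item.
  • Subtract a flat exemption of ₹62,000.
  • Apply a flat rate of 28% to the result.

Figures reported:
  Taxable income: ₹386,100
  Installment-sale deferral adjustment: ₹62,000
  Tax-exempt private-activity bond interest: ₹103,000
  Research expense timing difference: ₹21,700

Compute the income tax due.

₹143,024

Tentative minimum tax:
  Adjusted income: ₹386,100 + ₹62,000 + ₹103,000 + ₹21,700 = ₹572,800
  Less exemption ₹62,000 → base ₹510,800
  ₹510,800 × 28% = ₹143,024

Mainline income levy:
  ₹357,000 × 11% = ₹39,270
  ₹29,100 × 18% = ₹5,238
  → ₹44,508

₹143,024 > ₹44,508, so the tentative minimum tax is the binding amount.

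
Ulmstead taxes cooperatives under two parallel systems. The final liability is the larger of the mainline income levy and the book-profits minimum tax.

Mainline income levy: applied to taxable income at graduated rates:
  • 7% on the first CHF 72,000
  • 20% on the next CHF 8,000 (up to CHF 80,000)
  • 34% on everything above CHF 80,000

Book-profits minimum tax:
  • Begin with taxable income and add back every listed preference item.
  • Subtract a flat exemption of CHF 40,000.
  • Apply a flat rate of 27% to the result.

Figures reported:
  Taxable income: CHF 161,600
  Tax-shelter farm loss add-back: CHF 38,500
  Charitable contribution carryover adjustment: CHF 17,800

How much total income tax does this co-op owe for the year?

CHF 48,033

Book-profits minimum tax:
  Adjusted income: CHF 161,600 + CHF 38,500 + CHF 17,800 = CHF 217,900
  Less exemption CHF 40,000 → base CHF 177,900
  CHF 177,900 × 27% = CHF 48,033

Mainline income levy:
  CHF 72,000 × 7% = CHF 5,040
  CHF 8,000 × 20% = CHF 1,600
  CHF 81,600 × 34% = CHF 27,744
  → CHF 34,384

CHF 48,033 > CHF 34,384, so the book-profits minimum tax is the binding amount.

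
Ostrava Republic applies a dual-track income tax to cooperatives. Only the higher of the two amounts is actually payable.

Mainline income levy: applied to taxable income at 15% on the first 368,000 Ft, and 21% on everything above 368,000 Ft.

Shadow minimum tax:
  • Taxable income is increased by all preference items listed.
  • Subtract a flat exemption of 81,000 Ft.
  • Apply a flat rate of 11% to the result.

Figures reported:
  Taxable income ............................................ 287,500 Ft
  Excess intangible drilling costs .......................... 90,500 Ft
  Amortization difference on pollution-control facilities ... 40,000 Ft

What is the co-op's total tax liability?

43,125 Ft

Mainline income levy:
  287,500 Ft × 15% = 43,125 Ft

Shadow minimum tax:
  Adjusted income: 287,500 Ft + 90,500 Ft + 40,000 Ft = 418,000 Ft
  Less exemption 81,000 Ft → base 337,000 Ft
  337,000 Ft × 11% = 37,070 Ft

43,125 Ft > 37,070 Ft, so the mainline income levy governs.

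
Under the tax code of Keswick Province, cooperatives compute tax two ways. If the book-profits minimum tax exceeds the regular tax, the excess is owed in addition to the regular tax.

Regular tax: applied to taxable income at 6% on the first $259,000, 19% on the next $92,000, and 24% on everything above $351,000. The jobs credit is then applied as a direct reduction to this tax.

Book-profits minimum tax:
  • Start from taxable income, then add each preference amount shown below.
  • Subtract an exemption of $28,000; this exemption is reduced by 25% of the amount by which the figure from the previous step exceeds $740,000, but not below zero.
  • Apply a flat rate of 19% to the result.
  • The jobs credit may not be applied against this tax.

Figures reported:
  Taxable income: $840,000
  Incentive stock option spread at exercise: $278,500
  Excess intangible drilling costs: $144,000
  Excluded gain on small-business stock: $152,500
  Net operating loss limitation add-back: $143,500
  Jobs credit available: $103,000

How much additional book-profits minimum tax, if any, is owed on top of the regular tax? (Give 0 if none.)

Regular tax:
  $259,000 × 6% = $15,540
  $92,000 × 19% = $17,480
  $489,000 × 24% = $117,360
  → $150,380
  Less jobs credit $103,000 → $47,380

Book-profits minimum tax:
  Adjusted income: $840,000 + $278,500 + $144,000 + $152,500 + $143,500 = $1,558,500
  Exemption: 25% × ($1,558,500 − $740,000) = $204,625 ≥ $28,000, so the exemption is fully phased out
  Base: $1,558,500 − $0 = $1,558,500
  $1,558,500 × 19% = $296,115

Excess of book-profits minimum tax over regular tax: $296,115 − $47,380 = $248,735.

$248,735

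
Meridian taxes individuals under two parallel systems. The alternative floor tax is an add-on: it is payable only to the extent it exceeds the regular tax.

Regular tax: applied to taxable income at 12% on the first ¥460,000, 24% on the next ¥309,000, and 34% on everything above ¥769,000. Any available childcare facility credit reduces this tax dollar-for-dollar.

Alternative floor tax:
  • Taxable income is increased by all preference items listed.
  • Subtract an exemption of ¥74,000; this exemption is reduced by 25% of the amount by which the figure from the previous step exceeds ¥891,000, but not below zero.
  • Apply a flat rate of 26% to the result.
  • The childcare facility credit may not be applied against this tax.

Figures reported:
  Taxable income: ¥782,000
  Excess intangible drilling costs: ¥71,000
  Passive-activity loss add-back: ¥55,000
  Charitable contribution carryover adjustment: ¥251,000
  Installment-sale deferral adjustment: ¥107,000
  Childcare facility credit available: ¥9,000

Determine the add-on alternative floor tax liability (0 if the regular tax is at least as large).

¥204,380

Alternative floor tax:
  Adjusted income: ¥782,000 + ¥71,000 + ¥55,000 + ¥251,000 + ¥107,000 = ¥1,266,000
  Exemption: 25% × (¥1,266,000 − ¥891,000) = ¥93,750 ≥ ¥74,000, so the exemption is fully phased out
  Base: ¥1,266,000 − ¥0 = ¥1,266,000
  ¥1,266,000 × 26% = ¥329,160

Regular tax:
  ¥460,000 × 12% = ¥55,200
  ¥309,000 × 24% = ¥74,160
  ¥13,000 × 34% = ¥4,420
  → ¥133,780
  Less childcare facility credit ¥9,000 → ¥124,780

Excess of alternative floor tax over regular tax: ¥329,160 − ¥124,780 = ¥204,380.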